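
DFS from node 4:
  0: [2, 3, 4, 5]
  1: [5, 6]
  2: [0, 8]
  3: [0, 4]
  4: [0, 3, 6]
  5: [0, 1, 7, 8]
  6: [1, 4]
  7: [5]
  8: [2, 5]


Visit 4, push [6, 3, 0]
Visit 0, push [5, 3, 2]
Visit 2, push [8]
Visit 8, push [5]
Visit 5, push [7, 1]
Visit 1, push [6]
Visit 6, push []
Visit 7, push []
Visit 3, push []

DFS order: [4, 0, 2, 8, 5, 1, 6, 7, 3]


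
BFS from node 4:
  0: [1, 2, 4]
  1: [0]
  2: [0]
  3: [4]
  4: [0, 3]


Visit 4, enqueue [0, 3]
Visit 0, enqueue [1, 2]
Visit 3, enqueue []
Visit 1, enqueue []
Visit 2, enqueue []

BFS order: [4, 0, 3, 1, 2]


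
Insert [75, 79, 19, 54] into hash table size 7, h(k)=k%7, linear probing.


Insert 75: h=5 -> slot 5
Insert 79: h=2 -> slot 2
Insert 19: h=5, 1 probes -> slot 6
Insert 54: h=5, 2 probes -> slot 0

Table: [54, None, 79, None, None, 75, 19]


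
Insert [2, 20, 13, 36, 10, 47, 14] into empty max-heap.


Insert 2: [2]
Insert 20: [20, 2]
Insert 13: [20, 2, 13]
Insert 36: [36, 20, 13, 2]
Insert 10: [36, 20, 13, 2, 10]
Insert 47: [47, 20, 36, 2, 10, 13]
Insert 14: [47, 20, 36, 2, 10, 13, 14]

Final heap: [47, 20, 36, 2, 10, 13, 14]


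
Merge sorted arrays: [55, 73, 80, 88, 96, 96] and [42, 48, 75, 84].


Take 42 from B
Take 48 from B
Take 55 from A
Take 73 from A
Take 75 from B
Take 80 from A
Take 84 from B

Merged: [42, 48, 55, 73, 75, 80, 84, 88, 96, 96]


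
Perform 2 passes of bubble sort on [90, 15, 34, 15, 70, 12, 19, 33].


Initial: [90, 15, 34, 15, 70, 12, 19, 33]
Pass 1: [15, 34, 15, 70, 12, 19, 33, 90] (7 swaps)
Pass 2: [15, 15, 34, 12, 19, 33, 70, 90] (4 swaps)

After 2 passes: [15, 15, 34, 12, 19, 33, 70, 90]


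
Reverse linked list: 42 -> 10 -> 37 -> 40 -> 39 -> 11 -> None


Step 1: curr=42, set curr.next=prev(None) | reversed so far: 42
Step 2: curr=10, set curr.next=prev(42) | reversed so far: 10 -> 42
Step 3: curr=37, set curr.next=prev(10) | reversed so far: 37 -> 10 -> 42
Step 4: curr=40, set curr.next=prev(37) | reversed so far: 40 -> 37 -> 10 -> 42
Step 5: curr=39, set curr.next=prev(40) | reversed so far: 39 -> 40 -> 37 -> 10 -> 42
Step 6: curr=11, set curr.next=prev(39) | reversed so far: 11 -> 39 -> 40 -> 37 -> 10 -> 42

11 -> 39 -> 40 -> 37 -> 10 -> 42 -> None


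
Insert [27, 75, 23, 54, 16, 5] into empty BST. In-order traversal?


Insert 27: root
Insert 75: R from 27
Insert 23: L from 27
Insert 54: R from 27 -> L from 75
Insert 16: L from 27 -> L from 23
Insert 5: L from 27 -> L from 23 -> L from 16

In-order: [5, 16, 23, 27, 54, 75]


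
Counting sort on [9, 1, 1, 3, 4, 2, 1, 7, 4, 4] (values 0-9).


Input: [9, 1, 1, 3, 4, 2, 1, 7, 4, 4]
Counts: [0, 3, 1, 1, 3, 0, 0, 1, 0, 1]

Sorted: [1, 1, 1, 2, 3, 4, 4, 4, 7, 9]


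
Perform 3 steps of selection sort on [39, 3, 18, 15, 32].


Initial: [39, 3, 18, 15, 32]
Step 1: min=3 at 1
  Swap: [3, 39, 18, 15, 32]
Step 2: min=15 at 3
  Swap: [3, 15, 18, 39, 32]
Step 3: min=18 at 2
  Swap: [3, 15, 18, 39, 32]

After 3 steps: [3, 15, 18, 39, 32]


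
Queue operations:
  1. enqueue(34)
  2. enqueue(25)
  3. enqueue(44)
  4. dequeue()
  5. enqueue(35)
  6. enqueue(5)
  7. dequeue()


enqueue(34) -> [34]
enqueue(25) -> [34, 25]
enqueue(44) -> [34, 25, 44]
dequeue()->34, [25, 44]
enqueue(35) -> [25, 44, 35]
enqueue(5) -> [25, 44, 35, 5]
dequeue()->25, [44, 35, 5]

Final queue: [44, 35, 5]


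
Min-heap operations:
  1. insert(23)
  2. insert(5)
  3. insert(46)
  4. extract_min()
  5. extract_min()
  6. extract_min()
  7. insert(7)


insert(23) -> [23]
insert(5) -> [5, 23]
insert(46) -> [5, 23, 46]
extract_min()->5, [23, 46]
extract_min()->23, [46]
extract_min()->46, []
insert(7) -> [7]

Final heap: [7]


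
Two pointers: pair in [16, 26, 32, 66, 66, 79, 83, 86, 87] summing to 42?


lo=0(16)+hi=8(87)=103
lo=0(16)+hi=7(86)=102
lo=0(16)+hi=6(83)=99
lo=0(16)+hi=5(79)=95
lo=0(16)+hi=4(66)=82
lo=0(16)+hi=3(66)=82
lo=0(16)+hi=2(32)=48
lo=0(16)+hi=1(26)=42

Yes: 16+26=42


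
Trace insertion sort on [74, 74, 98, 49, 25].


Initial: [74, 74, 98, 49, 25]
Insert 74: [74, 74, 98, 49, 25]
Insert 98: [74, 74, 98, 49, 25]
Insert 49: [49, 74, 74, 98, 25]
Insert 25: [25, 49, 74, 74, 98]

Sorted: [25, 49, 74, 74, 98]


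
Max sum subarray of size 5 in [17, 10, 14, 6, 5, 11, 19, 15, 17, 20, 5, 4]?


[0:5]: 52
[1:6]: 46
[2:7]: 55
[3:8]: 56
[4:9]: 67
[5:10]: 82
[6:11]: 76
[7:12]: 61

Max: 82 at [5:10]


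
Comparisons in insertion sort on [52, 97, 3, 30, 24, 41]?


Algorithm: insertion sort
Input: [52, 97, 3, 30, 24, 41]
Sorted: [3, 24, 30, 41, 52, 97]

13


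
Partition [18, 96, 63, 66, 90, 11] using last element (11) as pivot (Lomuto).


Pivot: 11
Place pivot at 0: [11, 96, 63, 66, 90, 18]

Partitioned: [11, 96, 63, 66, 90, 18]


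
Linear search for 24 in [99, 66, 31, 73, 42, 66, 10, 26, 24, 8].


i=0: 99!=24
i=1: 66!=24
i=2: 31!=24
i=3: 73!=24
i=4: 42!=24
i=5: 66!=24
i=6: 10!=24
i=7: 26!=24
i=8: 24==24 found!

Found at 8, 9 comps


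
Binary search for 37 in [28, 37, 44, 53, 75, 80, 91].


Step 1: lo=0, hi=6, mid=3, val=53
Step 2: lo=0, hi=2, mid=1, val=37

Found at index 1


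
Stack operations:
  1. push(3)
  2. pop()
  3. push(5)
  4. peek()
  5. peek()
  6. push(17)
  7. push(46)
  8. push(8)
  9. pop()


push(3) -> [3]
pop()->3, []
push(5) -> [5]
peek()->5
peek()->5
push(17) -> [5, 17]
push(46) -> [5, 17, 46]
push(8) -> [5, 17, 46, 8]
pop()->8, [5, 17, 46]

Final stack: [5, 17, 46]


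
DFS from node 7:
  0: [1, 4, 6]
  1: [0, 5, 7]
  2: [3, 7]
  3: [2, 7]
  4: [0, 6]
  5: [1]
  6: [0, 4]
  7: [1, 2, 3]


Visit 7, push [3, 2, 1]
Visit 1, push [5, 0]
Visit 0, push [6, 4]
Visit 4, push [6]
Visit 6, push []
Visit 5, push []
Visit 2, push [3]
Visit 3, push []

DFS order: [7, 1, 0, 4, 6, 5, 2, 3]


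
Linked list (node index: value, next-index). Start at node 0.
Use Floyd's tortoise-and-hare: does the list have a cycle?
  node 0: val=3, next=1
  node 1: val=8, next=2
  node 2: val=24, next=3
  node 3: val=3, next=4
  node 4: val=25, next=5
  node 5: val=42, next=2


Floyd's tortoise (slow, +1) and hare (fast, +2):
  init: slow=0, fast=0
  step 1: slow=1, fast=2
  step 2: slow=2, fast=4
  step 3: slow=3, fast=2
  step 4: slow=4, fast=4
  slow == fast at node 4: cycle detected

Cycle: yes


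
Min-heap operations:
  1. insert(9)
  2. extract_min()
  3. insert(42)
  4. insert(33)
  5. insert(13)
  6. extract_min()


insert(9) -> [9]
extract_min()->9, []
insert(42) -> [42]
insert(33) -> [33, 42]
insert(13) -> [13, 42, 33]
extract_min()->13, [33, 42]

Final heap: [33, 42]


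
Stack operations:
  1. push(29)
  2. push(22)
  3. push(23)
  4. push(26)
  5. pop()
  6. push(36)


push(29) -> [29]
push(22) -> [29, 22]
push(23) -> [29, 22, 23]
push(26) -> [29, 22, 23, 26]
pop()->26, [29, 22, 23]
push(36) -> [29, 22, 23, 36]

Final stack: [29, 22, 23, 36]


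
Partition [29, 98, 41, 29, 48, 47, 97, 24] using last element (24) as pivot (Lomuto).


Pivot: 24
Place pivot at 0: [24, 98, 41, 29, 48, 47, 97, 29]

Partitioned: [24, 98, 41, 29, 48, 47, 97, 29]


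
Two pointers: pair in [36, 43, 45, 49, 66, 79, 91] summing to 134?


lo=0(36)+hi=6(91)=127
lo=1(43)+hi=6(91)=134

Yes: 43+91=134


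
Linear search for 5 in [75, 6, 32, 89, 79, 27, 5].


i=0: 75!=5
i=1: 6!=5
i=2: 32!=5
i=3: 89!=5
i=4: 79!=5
i=5: 27!=5
i=6: 5==5 found!

Found at 6, 7 comps


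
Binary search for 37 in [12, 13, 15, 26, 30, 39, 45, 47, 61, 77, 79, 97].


Step 1: lo=0, hi=11, mid=5, val=39
Step 2: lo=0, hi=4, mid=2, val=15
Step 3: lo=3, hi=4, mid=3, val=26
Step 4: lo=4, hi=4, mid=4, val=30

Not found


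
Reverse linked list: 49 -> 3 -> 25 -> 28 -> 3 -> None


Step 1: curr=49, set curr.next=prev(None) | reversed so far: 49
Step 2: curr=3, set curr.next=prev(49) | reversed so far: 3 -> 49
Step 3: curr=25, set curr.next=prev(3) | reversed so far: 25 -> 3 -> 49
Step 4: curr=28, set curr.next=prev(25) | reversed so far: 28 -> 25 -> 3 -> 49
Step 5: curr=3, set curr.next=prev(28) | reversed so far: 3 -> 28 -> 25 -> 3 -> 49

3 -> 28 -> 25 -> 3 -> 49 -> None


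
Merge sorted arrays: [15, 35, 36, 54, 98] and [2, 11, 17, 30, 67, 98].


Take 2 from B
Take 11 from B
Take 15 from A
Take 17 from B
Take 30 from B
Take 35 from A
Take 36 from A
Take 54 from A
Take 67 from B
Take 98 from A

Merged: [2, 11, 15, 17, 30, 35, 36, 54, 67, 98, 98]


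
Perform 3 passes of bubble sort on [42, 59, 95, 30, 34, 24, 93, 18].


Initial: [42, 59, 95, 30, 34, 24, 93, 18]
Pass 1: [42, 59, 30, 34, 24, 93, 18, 95] (5 swaps)
Pass 2: [42, 30, 34, 24, 59, 18, 93, 95] (4 swaps)
Pass 3: [30, 34, 24, 42, 18, 59, 93, 95] (4 swaps)

After 3 passes: [30, 34, 24, 42, 18, 59, 93, 95]


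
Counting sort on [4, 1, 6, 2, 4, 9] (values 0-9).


Input: [4, 1, 6, 2, 4, 9]
Counts: [0, 1, 1, 0, 2, 0, 1, 0, 0, 1]

Sorted: [1, 2, 4, 4, 6, 9]


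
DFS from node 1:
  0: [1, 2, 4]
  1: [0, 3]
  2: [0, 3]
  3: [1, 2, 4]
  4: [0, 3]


Visit 1, push [3, 0]
Visit 0, push [4, 2]
Visit 2, push [3]
Visit 3, push [4]
Visit 4, push []

DFS order: [1, 0, 2, 3, 4]


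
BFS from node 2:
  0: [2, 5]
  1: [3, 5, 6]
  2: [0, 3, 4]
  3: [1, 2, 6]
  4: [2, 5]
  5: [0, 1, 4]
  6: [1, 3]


Visit 2, enqueue [0, 3, 4]
Visit 0, enqueue [5]
Visit 3, enqueue [1, 6]
Visit 4, enqueue []
Visit 5, enqueue []
Visit 1, enqueue []
Visit 6, enqueue []

BFS order: [2, 0, 3, 4, 5, 1, 6]


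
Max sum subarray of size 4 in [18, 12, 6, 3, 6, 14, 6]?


[0:4]: 39
[1:5]: 27
[2:6]: 29
[3:7]: 29

Max: 39 at [0:4]


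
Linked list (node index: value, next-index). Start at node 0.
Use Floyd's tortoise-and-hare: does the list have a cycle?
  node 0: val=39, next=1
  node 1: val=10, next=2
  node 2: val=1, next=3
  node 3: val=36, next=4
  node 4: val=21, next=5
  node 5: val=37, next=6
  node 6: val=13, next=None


Floyd's tortoise (slow, +1) and hare (fast, +2):
  init: slow=0, fast=0
  step 1: slow=1, fast=2
  step 2: slow=2, fast=4
  step 3: slow=3, fast=6
  step 4: fast -> None, no cycle

Cycle: no


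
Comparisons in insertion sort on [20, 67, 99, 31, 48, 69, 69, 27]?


Algorithm: insertion sort
Input: [20, 67, 99, 31, 48, 69, 69, 27]
Sorted: [20, 27, 31, 48, 67, 69, 69, 99]

19


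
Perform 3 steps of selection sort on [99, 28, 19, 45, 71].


Initial: [99, 28, 19, 45, 71]
Step 1: min=19 at 2
  Swap: [19, 28, 99, 45, 71]
Step 2: min=28 at 1
  Swap: [19, 28, 99, 45, 71]
Step 3: min=45 at 3
  Swap: [19, 28, 45, 99, 71]

After 3 steps: [19, 28, 45, 99, 71]


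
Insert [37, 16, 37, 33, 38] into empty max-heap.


Insert 37: [37]
Insert 16: [37, 16]
Insert 37: [37, 16, 37]
Insert 33: [37, 33, 37, 16]
Insert 38: [38, 37, 37, 16, 33]

Final heap: [38, 37, 37, 16, 33]


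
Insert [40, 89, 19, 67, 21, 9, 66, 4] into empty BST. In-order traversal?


Insert 40: root
Insert 89: R from 40
Insert 19: L from 40
Insert 67: R from 40 -> L from 89
Insert 21: L from 40 -> R from 19
Insert 9: L from 40 -> L from 19
Insert 66: R from 40 -> L from 89 -> L from 67
Insert 4: L from 40 -> L from 19 -> L from 9

In-order: [4, 9, 19, 21, 40, 66, 67, 89]


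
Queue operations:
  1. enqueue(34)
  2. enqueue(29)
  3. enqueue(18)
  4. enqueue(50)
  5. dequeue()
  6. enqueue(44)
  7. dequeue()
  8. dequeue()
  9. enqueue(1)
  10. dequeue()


enqueue(34) -> [34]
enqueue(29) -> [34, 29]
enqueue(18) -> [34, 29, 18]
enqueue(50) -> [34, 29, 18, 50]
dequeue()->34, [29, 18, 50]
enqueue(44) -> [29, 18, 50, 44]
dequeue()->29, [18, 50, 44]
dequeue()->18, [50, 44]
enqueue(1) -> [50, 44, 1]
dequeue()->50, [44, 1]

Final queue: [44, 1]


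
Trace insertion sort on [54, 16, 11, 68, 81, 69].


Initial: [54, 16, 11, 68, 81, 69]
Insert 16: [16, 54, 11, 68, 81, 69]
Insert 11: [11, 16, 54, 68, 81, 69]
Insert 68: [11, 16, 54, 68, 81, 69]
Insert 81: [11, 16, 54, 68, 81, 69]
Insert 69: [11, 16, 54, 68, 69, 81]

Sorted: [11, 16, 54, 68, 69, 81]


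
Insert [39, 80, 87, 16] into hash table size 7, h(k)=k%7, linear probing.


Insert 39: h=4 -> slot 4
Insert 80: h=3 -> slot 3
Insert 87: h=3, 2 probes -> slot 5
Insert 16: h=2 -> slot 2

Table: [None, None, 16, 80, 39, 87, None]


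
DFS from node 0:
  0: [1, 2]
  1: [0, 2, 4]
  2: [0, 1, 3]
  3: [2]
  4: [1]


Visit 0, push [2, 1]
Visit 1, push [4, 2]
Visit 2, push [3]
Visit 3, push []
Visit 4, push []

DFS order: [0, 1, 2, 3, 4]


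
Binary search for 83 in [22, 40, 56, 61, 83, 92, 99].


Step 1: lo=0, hi=6, mid=3, val=61
Step 2: lo=4, hi=6, mid=5, val=92
Step 3: lo=4, hi=4, mid=4, val=83

Found at index 4


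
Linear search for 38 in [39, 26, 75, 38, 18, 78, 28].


i=0: 39!=38
i=1: 26!=38
i=2: 75!=38
i=3: 38==38 found!

Found at 3, 4 comps


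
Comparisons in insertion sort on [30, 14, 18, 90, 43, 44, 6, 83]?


Algorithm: insertion sort
Input: [30, 14, 18, 90, 43, 44, 6, 83]
Sorted: [6, 14, 18, 30, 43, 44, 83, 90]

16


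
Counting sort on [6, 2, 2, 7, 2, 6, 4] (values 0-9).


Input: [6, 2, 2, 7, 2, 6, 4]
Counts: [0, 0, 3, 0, 1, 0, 2, 1, 0, 0]

Sorted: [2, 2, 2, 4, 6, 6, 7]


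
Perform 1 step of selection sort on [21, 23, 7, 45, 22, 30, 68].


Initial: [21, 23, 7, 45, 22, 30, 68]
Step 1: min=7 at 2
  Swap: [7, 23, 21, 45, 22, 30, 68]

After 1 step: [7, 23, 21, 45, 22, 30, 68]


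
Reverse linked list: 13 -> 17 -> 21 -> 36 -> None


Step 1: curr=13, set curr.next=prev(None) | reversed so far: 13
Step 2: curr=17, set curr.next=prev(13) | reversed so far: 17 -> 13
Step 3: curr=21, set curr.next=prev(17) | reversed so far: 21 -> 17 -> 13
Step 4: curr=36, set curr.next=prev(21) | reversed so far: 36 -> 21 -> 17 -> 13

36 -> 21 -> 17 -> 13 -> None


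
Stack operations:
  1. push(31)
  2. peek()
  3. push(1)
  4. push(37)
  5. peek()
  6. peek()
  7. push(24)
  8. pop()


push(31) -> [31]
peek()->31
push(1) -> [31, 1]
push(37) -> [31, 1, 37]
peek()->37
peek()->37
push(24) -> [31, 1, 37, 24]
pop()->24, [31, 1, 37]

Final stack: [31, 1, 37]


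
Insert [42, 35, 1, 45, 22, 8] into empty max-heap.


Insert 42: [42]
Insert 35: [42, 35]
Insert 1: [42, 35, 1]
Insert 45: [45, 42, 1, 35]
Insert 22: [45, 42, 1, 35, 22]
Insert 8: [45, 42, 8, 35, 22, 1]

Final heap: [45, 42, 8, 35, 22, 1]


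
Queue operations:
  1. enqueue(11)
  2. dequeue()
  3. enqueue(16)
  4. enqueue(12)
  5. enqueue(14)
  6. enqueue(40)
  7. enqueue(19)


enqueue(11) -> [11]
dequeue()->11, []
enqueue(16) -> [16]
enqueue(12) -> [16, 12]
enqueue(14) -> [16, 12, 14]
enqueue(40) -> [16, 12, 14, 40]
enqueue(19) -> [16, 12, 14, 40, 19]

Final queue: [16, 12, 14, 40, 19]


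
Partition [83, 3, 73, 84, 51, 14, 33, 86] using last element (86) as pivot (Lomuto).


Pivot: 86
  83 <= 86: advance i (no swap)
  3 <= 86: advance i (no swap)
  73 <= 86: advance i (no swap)
  84 <= 86: advance i (no swap)
  51 <= 86: advance i (no swap)
  14 <= 86: advance i (no swap)
  33 <= 86: advance i (no swap)
Place pivot at 7: [83, 3, 73, 84, 51, 14, 33, 86]

Partitioned: [83, 3, 73, 84, 51, 14, 33, 86]


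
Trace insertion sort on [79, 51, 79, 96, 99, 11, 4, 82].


Initial: [79, 51, 79, 96, 99, 11, 4, 82]
Insert 51: [51, 79, 79, 96, 99, 11, 4, 82]
Insert 79: [51, 79, 79, 96, 99, 11, 4, 82]
Insert 96: [51, 79, 79, 96, 99, 11, 4, 82]
Insert 99: [51, 79, 79, 96, 99, 11, 4, 82]
Insert 11: [11, 51, 79, 79, 96, 99, 4, 82]
Insert 4: [4, 11, 51, 79, 79, 96, 99, 82]
Insert 82: [4, 11, 51, 79, 79, 82, 96, 99]

Sorted: [4, 11, 51, 79, 79, 82, 96, 99]


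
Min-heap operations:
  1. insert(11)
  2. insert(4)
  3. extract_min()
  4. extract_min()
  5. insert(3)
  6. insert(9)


insert(11) -> [11]
insert(4) -> [4, 11]
extract_min()->4, [11]
extract_min()->11, []
insert(3) -> [3]
insert(9) -> [3, 9]

Final heap: [3, 9]


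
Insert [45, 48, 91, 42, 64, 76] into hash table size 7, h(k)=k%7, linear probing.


Insert 45: h=3 -> slot 3
Insert 48: h=6 -> slot 6
Insert 91: h=0 -> slot 0
Insert 42: h=0, 1 probes -> slot 1
Insert 64: h=1, 1 probes -> slot 2
Insert 76: h=6, 5 probes -> slot 4

Table: [91, 42, 64, 45, 76, None, 48]


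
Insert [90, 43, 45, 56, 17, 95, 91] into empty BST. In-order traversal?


Insert 90: root
Insert 43: L from 90
Insert 45: L from 90 -> R from 43
Insert 56: L from 90 -> R from 43 -> R from 45
Insert 17: L from 90 -> L from 43
Insert 95: R from 90
Insert 91: R from 90 -> L from 95

In-order: [17, 43, 45, 56, 90, 91, 95]


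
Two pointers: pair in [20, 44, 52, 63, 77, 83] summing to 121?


lo=0(20)+hi=5(83)=103
lo=1(44)+hi=5(83)=127
lo=1(44)+hi=4(77)=121

Yes: 44+77=121


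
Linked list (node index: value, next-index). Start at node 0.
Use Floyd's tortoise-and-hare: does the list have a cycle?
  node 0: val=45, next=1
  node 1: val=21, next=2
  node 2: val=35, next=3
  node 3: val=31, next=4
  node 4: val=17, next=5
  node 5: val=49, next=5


Floyd's tortoise (slow, +1) and hare (fast, +2):
  init: slow=0, fast=0
  step 1: slow=1, fast=2
  step 2: slow=2, fast=4
  step 3: slow=3, fast=5
  step 4: slow=4, fast=5
  step 5: slow=5, fast=5
  slow == fast at node 5: cycle detected

Cycle: yes


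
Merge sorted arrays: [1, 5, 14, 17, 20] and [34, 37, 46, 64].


Take 1 from A
Take 5 from A
Take 14 from A
Take 17 from A
Take 20 from A

Merged: [1, 5, 14, 17, 20, 34, 37, 46, 64]


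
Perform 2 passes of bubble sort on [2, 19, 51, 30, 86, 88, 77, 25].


Initial: [2, 19, 51, 30, 86, 88, 77, 25]
Pass 1: [2, 19, 30, 51, 86, 77, 25, 88] (3 swaps)
Pass 2: [2, 19, 30, 51, 77, 25, 86, 88] (2 swaps)

After 2 passes: [2, 19, 30, 51, 77, 25, 86, 88]


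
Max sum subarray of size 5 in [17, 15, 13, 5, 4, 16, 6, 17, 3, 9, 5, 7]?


[0:5]: 54
[1:6]: 53
[2:7]: 44
[3:8]: 48
[4:9]: 46
[5:10]: 51
[6:11]: 40
[7:12]: 41

Max: 54 at [0:5]


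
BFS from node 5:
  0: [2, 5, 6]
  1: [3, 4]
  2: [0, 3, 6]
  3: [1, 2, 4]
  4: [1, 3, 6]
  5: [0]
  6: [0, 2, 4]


Visit 5, enqueue [0]
Visit 0, enqueue [2, 6]
Visit 2, enqueue [3]
Visit 6, enqueue [4]
Visit 3, enqueue [1]
Visit 4, enqueue []
Visit 1, enqueue []

BFS order: [5, 0, 2, 6, 3, 4, 1]


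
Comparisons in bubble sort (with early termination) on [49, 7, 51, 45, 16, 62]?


Algorithm: bubble sort (with early termination)
Input: [49, 7, 51, 45, 16, 62]
Sorted: [7, 16, 45, 49, 51, 62]

14


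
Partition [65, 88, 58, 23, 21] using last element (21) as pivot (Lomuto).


Pivot: 21
Place pivot at 0: [21, 88, 58, 23, 65]

Partitioned: [21, 88, 58, 23, 65]


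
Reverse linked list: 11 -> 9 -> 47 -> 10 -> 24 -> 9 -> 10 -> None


Step 1: curr=11, set curr.next=prev(None) | reversed so far: 11
Step 2: curr=9, set curr.next=prev(11) | reversed so far: 9 -> 11
Step 3: curr=47, set curr.next=prev(9) | reversed so far: 47 -> 9 -> 11
Step 4: curr=10, set curr.next=prev(47) | reversed so far: 10 -> 47 -> 9 -> 11
Step 5: curr=24, set curr.next=prev(10) | reversed so far: 24 -> 10 -> 47 -> 9 -> 11
Step 6: curr=9, set curr.next=prev(24) | reversed so far: 9 -> 24 -> 10 -> 47 -> 9 -> 11
Step 7: curr=10, set curr.next=prev(9) | reversed so far: 10 -> 9 -> 24 -> 10 -> 47 -> 9 -> 11

10 -> 9 -> 24 -> 10 -> 47 -> 9 -> 11 -> None


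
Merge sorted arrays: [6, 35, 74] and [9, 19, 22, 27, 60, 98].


Take 6 from A
Take 9 from B
Take 19 from B
Take 22 from B
Take 27 from B
Take 35 from A
Take 60 from B
Take 74 from A

Merged: [6, 9, 19, 22, 27, 35, 60, 74, 98]


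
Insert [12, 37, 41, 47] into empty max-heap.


Insert 12: [12]
Insert 37: [37, 12]
Insert 41: [41, 12, 37]
Insert 47: [47, 41, 37, 12]

Final heap: [47, 41, 37, 12]


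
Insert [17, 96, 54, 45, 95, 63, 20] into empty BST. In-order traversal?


Insert 17: root
Insert 96: R from 17
Insert 54: R from 17 -> L from 96
Insert 45: R from 17 -> L from 96 -> L from 54
Insert 95: R from 17 -> L from 96 -> R from 54
Insert 63: R from 17 -> L from 96 -> R from 54 -> L from 95
Insert 20: R from 17 -> L from 96 -> L from 54 -> L from 45

In-order: [17, 20, 45, 54, 63, 95, 96]


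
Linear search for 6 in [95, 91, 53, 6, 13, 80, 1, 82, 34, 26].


i=0: 95!=6
i=1: 91!=6
i=2: 53!=6
i=3: 6==6 found!

Found at 3, 4 comps


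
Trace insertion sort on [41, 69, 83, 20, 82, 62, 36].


Initial: [41, 69, 83, 20, 82, 62, 36]
Insert 69: [41, 69, 83, 20, 82, 62, 36]
Insert 83: [41, 69, 83, 20, 82, 62, 36]
Insert 20: [20, 41, 69, 83, 82, 62, 36]
Insert 82: [20, 41, 69, 82, 83, 62, 36]
Insert 62: [20, 41, 62, 69, 82, 83, 36]
Insert 36: [20, 36, 41, 62, 69, 82, 83]

Sorted: [20, 36, 41, 62, 69, 82, 83]


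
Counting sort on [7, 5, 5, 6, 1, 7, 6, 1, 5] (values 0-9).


Input: [7, 5, 5, 6, 1, 7, 6, 1, 5]
Counts: [0, 2, 0, 0, 0, 3, 2, 2, 0, 0]

Sorted: [1, 1, 5, 5, 5, 6, 6, 7, 7]


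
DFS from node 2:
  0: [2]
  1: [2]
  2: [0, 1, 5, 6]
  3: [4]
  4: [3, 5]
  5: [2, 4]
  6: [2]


Visit 2, push [6, 5, 1, 0]
Visit 0, push []
Visit 1, push []
Visit 5, push [4]
Visit 4, push [3]
Visit 3, push []
Visit 6, push []

DFS order: [2, 0, 1, 5, 4, 3, 6]


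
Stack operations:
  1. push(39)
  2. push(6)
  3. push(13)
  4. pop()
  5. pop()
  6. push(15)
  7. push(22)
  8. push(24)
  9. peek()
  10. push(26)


push(39) -> [39]
push(6) -> [39, 6]
push(13) -> [39, 6, 13]
pop()->13, [39, 6]
pop()->6, [39]
push(15) -> [39, 15]
push(22) -> [39, 15, 22]
push(24) -> [39, 15, 22, 24]
peek()->24
push(26) -> [39, 15, 22, 24, 26]

Final stack: [39, 15, 22, 24, 26]


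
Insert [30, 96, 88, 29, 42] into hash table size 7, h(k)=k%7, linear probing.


Insert 30: h=2 -> slot 2
Insert 96: h=5 -> slot 5
Insert 88: h=4 -> slot 4
Insert 29: h=1 -> slot 1
Insert 42: h=0 -> slot 0

Table: [42, 29, 30, None, 88, 96, None]


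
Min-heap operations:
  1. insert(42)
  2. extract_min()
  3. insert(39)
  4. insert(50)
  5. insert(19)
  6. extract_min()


insert(42) -> [42]
extract_min()->42, []
insert(39) -> [39]
insert(50) -> [39, 50]
insert(19) -> [19, 50, 39]
extract_min()->19, [39, 50]

Final heap: [39, 50]


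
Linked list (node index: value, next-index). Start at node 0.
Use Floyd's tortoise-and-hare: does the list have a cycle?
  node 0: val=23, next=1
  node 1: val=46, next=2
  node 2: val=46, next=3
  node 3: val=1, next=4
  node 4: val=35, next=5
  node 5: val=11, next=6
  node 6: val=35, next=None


Floyd's tortoise (slow, +1) and hare (fast, +2):
  init: slow=0, fast=0
  step 1: slow=1, fast=2
  step 2: slow=2, fast=4
  step 3: slow=3, fast=6
  step 4: fast -> None, no cycle

Cycle: no


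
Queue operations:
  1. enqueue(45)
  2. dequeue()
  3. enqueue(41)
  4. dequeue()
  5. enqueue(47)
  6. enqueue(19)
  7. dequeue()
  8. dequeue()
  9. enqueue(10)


enqueue(45) -> [45]
dequeue()->45, []
enqueue(41) -> [41]
dequeue()->41, []
enqueue(47) -> [47]
enqueue(19) -> [47, 19]
dequeue()->47, [19]
dequeue()->19, []
enqueue(10) -> [10]

Final queue: [10]


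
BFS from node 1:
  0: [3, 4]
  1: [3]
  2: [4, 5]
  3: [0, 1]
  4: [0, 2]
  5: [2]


Visit 1, enqueue [3]
Visit 3, enqueue [0]
Visit 0, enqueue [4]
Visit 4, enqueue [2]
Visit 2, enqueue [5]
Visit 5, enqueue []

BFS order: [1, 3, 0, 4, 2, 5]


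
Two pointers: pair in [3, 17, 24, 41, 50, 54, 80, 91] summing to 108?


lo=0(3)+hi=7(91)=94
lo=1(17)+hi=7(91)=108

Yes: 17+91=108


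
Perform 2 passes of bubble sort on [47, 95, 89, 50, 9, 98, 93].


Initial: [47, 95, 89, 50, 9, 98, 93]
Pass 1: [47, 89, 50, 9, 95, 93, 98] (4 swaps)
Pass 2: [47, 50, 9, 89, 93, 95, 98] (3 swaps)

After 2 passes: [47, 50, 9, 89, 93, 95, 98]


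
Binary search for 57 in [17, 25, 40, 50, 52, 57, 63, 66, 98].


Step 1: lo=0, hi=8, mid=4, val=52
Step 2: lo=5, hi=8, mid=6, val=63
Step 3: lo=5, hi=5, mid=5, val=57

Found at index 5


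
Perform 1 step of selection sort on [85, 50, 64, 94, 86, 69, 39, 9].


Initial: [85, 50, 64, 94, 86, 69, 39, 9]
Step 1: min=9 at 7
  Swap: [9, 50, 64, 94, 86, 69, 39, 85]

After 1 step: [9, 50, 64, 94, 86, 69, 39, 85]


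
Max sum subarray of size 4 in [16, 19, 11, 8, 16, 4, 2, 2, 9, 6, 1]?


[0:4]: 54
[1:5]: 54
[2:6]: 39
[3:7]: 30
[4:8]: 24
[5:9]: 17
[6:10]: 19
[7:11]: 18

Max: 54 at [0:4]


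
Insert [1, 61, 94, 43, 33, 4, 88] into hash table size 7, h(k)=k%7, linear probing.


Insert 1: h=1 -> slot 1
Insert 61: h=5 -> slot 5
Insert 94: h=3 -> slot 3
Insert 43: h=1, 1 probes -> slot 2
Insert 33: h=5, 1 probes -> slot 6
Insert 4: h=4 -> slot 4
Insert 88: h=4, 3 probes -> slot 0

Table: [88, 1, 43, 94, 4, 61, 33]


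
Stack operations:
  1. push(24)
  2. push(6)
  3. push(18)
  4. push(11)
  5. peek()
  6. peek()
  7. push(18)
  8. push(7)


push(24) -> [24]
push(6) -> [24, 6]
push(18) -> [24, 6, 18]
push(11) -> [24, 6, 18, 11]
peek()->11
peek()->11
push(18) -> [24, 6, 18, 11, 18]
push(7) -> [24, 6, 18, 11, 18, 7]

Final stack: [24, 6, 18, 11, 18, 7]


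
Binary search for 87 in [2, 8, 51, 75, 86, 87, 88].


Step 1: lo=0, hi=6, mid=3, val=75
Step 2: lo=4, hi=6, mid=5, val=87

Found at index 5


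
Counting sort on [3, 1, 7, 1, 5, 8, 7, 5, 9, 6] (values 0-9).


Input: [3, 1, 7, 1, 5, 8, 7, 5, 9, 6]
Counts: [0, 2, 0, 1, 0, 2, 1, 2, 1, 1]

Sorted: [1, 1, 3, 5, 5, 6, 7, 7, 8, 9]


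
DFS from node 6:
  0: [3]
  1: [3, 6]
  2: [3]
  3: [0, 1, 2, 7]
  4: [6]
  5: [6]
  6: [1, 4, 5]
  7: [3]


Visit 6, push [5, 4, 1]
Visit 1, push [3]
Visit 3, push [7, 2, 0]
Visit 0, push []
Visit 2, push []
Visit 7, push []
Visit 4, push []
Visit 5, push []

DFS order: [6, 1, 3, 0, 2, 7, 4, 5]


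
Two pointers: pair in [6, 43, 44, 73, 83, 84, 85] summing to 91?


lo=0(6)+hi=6(85)=91

Yes: 6+85=91


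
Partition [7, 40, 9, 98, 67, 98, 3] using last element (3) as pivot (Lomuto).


Pivot: 3
Place pivot at 0: [3, 40, 9, 98, 67, 98, 7]

Partitioned: [3, 40, 9, 98, 67, 98, 7]


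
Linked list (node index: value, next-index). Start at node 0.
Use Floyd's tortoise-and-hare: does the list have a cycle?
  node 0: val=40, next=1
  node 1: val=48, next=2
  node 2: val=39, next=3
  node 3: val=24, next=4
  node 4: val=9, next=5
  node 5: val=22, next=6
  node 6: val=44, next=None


Floyd's tortoise (slow, +1) and hare (fast, +2):
  init: slow=0, fast=0
  step 1: slow=1, fast=2
  step 2: slow=2, fast=4
  step 3: slow=3, fast=6
  step 4: fast -> None, no cycle

Cycle: no


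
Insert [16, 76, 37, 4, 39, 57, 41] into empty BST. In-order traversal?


Insert 16: root
Insert 76: R from 16
Insert 37: R from 16 -> L from 76
Insert 4: L from 16
Insert 39: R from 16 -> L from 76 -> R from 37
Insert 57: R from 16 -> L from 76 -> R from 37 -> R from 39
Insert 41: R from 16 -> L from 76 -> R from 37 -> R from 39 -> L from 57

In-order: [4, 16, 37, 39, 41, 57, 76]


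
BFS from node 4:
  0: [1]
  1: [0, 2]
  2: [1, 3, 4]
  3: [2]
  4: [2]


Visit 4, enqueue [2]
Visit 2, enqueue [1, 3]
Visit 1, enqueue [0]
Visit 3, enqueue []
Visit 0, enqueue []

BFS order: [4, 2, 1, 3, 0]


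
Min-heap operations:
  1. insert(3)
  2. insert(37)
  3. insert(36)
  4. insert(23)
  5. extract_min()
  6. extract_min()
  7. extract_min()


insert(3) -> [3]
insert(37) -> [3, 37]
insert(36) -> [3, 37, 36]
insert(23) -> [3, 23, 36, 37]
extract_min()->3, [23, 37, 36]
extract_min()->23, [36, 37]
extract_min()->36, [37]

Final heap: [37]


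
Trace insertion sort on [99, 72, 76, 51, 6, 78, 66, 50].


Initial: [99, 72, 76, 51, 6, 78, 66, 50]
Insert 72: [72, 99, 76, 51, 6, 78, 66, 50]
Insert 76: [72, 76, 99, 51, 6, 78, 66, 50]
Insert 51: [51, 72, 76, 99, 6, 78, 66, 50]
Insert 6: [6, 51, 72, 76, 99, 78, 66, 50]
Insert 78: [6, 51, 72, 76, 78, 99, 66, 50]
Insert 66: [6, 51, 66, 72, 76, 78, 99, 50]
Insert 50: [6, 50, 51, 66, 72, 76, 78, 99]

Sorted: [6, 50, 51, 66, 72, 76, 78, 99]


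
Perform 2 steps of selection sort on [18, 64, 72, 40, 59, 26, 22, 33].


Initial: [18, 64, 72, 40, 59, 26, 22, 33]
Step 1: min=18 at 0
  Swap: [18, 64, 72, 40, 59, 26, 22, 33]
Step 2: min=22 at 6
  Swap: [18, 22, 72, 40, 59, 26, 64, 33]

After 2 steps: [18, 22, 72, 40, 59, 26, 64, 33]


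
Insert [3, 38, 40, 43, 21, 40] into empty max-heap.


Insert 3: [3]
Insert 38: [38, 3]
Insert 40: [40, 3, 38]
Insert 43: [43, 40, 38, 3]
Insert 21: [43, 40, 38, 3, 21]
Insert 40: [43, 40, 40, 3, 21, 38]

Final heap: [43, 40, 40, 3, 21, 38]


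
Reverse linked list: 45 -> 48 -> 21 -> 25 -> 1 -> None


Step 1: curr=45, set curr.next=prev(None) | reversed so far: 45
Step 2: curr=48, set curr.next=prev(45) | reversed so far: 48 -> 45
Step 3: curr=21, set curr.next=prev(48) | reversed so far: 21 -> 48 -> 45
Step 4: curr=25, set curr.next=prev(21) | reversed so far: 25 -> 21 -> 48 -> 45
Step 5: curr=1, set curr.next=prev(25) | reversed so far: 1 -> 25 -> 21 -> 48 -> 45

1 -> 25 -> 21 -> 48 -> 45 -> None


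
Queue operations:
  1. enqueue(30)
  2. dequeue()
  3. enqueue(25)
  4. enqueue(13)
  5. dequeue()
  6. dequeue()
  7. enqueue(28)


enqueue(30) -> [30]
dequeue()->30, []
enqueue(25) -> [25]
enqueue(13) -> [25, 13]
dequeue()->25, [13]
dequeue()->13, []
enqueue(28) -> [28]

Final queue: [28]


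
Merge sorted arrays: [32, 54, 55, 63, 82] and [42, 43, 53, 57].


Take 32 from A
Take 42 from B
Take 43 from B
Take 53 from B
Take 54 from A
Take 55 from A
Take 57 from B

Merged: [32, 42, 43, 53, 54, 55, 57, 63, 82]


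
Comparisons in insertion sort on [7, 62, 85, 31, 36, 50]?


Algorithm: insertion sort
Input: [7, 62, 85, 31, 36, 50]
Sorted: [7, 31, 36, 50, 62, 85]

11


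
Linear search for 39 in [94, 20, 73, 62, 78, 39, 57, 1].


i=0: 94!=39
i=1: 20!=39
i=2: 73!=39
i=3: 62!=39
i=4: 78!=39
i=5: 39==39 found!

Found at 5, 6 comps


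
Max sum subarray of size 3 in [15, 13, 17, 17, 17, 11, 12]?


[0:3]: 45
[1:4]: 47
[2:5]: 51
[3:6]: 45
[4:7]: 40

Max: 51 at [2:5]


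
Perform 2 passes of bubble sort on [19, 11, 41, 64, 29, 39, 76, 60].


Initial: [19, 11, 41, 64, 29, 39, 76, 60]
Pass 1: [11, 19, 41, 29, 39, 64, 60, 76] (4 swaps)
Pass 2: [11, 19, 29, 39, 41, 60, 64, 76] (3 swaps)

After 2 passes: [11, 19, 29, 39, 41, 60, 64, 76]


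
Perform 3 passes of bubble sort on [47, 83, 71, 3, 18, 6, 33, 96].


Initial: [47, 83, 71, 3, 18, 6, 33, 96]
Pass 1: [47, 71, 3, 18, 6, 33, 83, 96] (5 swaps)
Pass 2: [47, 3, 18, 6, 33, 71, 83, 96] (4 swaps)
Pass 3: [3, 18, 6, 33, 47, 71, 83, 96] (4 swaps)

After 3 passes: [3, 18, 6, 33, 47, 71, 83, 96]


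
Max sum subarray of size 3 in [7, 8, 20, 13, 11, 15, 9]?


[0:3]: 35
[1:4]: 41
[2:5]: 44
[3:6]: 39
[4:7]: 35

Max: 44 at [2:5]


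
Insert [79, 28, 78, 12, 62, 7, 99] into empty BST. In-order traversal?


Insert 79: root
Insert 28: L from 79
Insert 78: L from 79 -> R from 28
Insert 12: L from 79 -> L from 28
Insert 62: L from 79 -> R from 28 -> L from 78
Insert 7: L from 79 -> L from 28 -> L from 12
Insert 99: R from 79

In-order: [7, 12, 28, 62, 78, 79, 99]


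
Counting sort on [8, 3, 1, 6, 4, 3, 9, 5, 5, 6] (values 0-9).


Input: [8, 3, 1, 6, 4, 3, 9, 5, 5, 6]
Counts: [0, 1, 0, 2, 1, 2, 2, 0, 1, 1]

Sorted: [1, 3, 3, 4, 5, 5, 6, 6, 8, 9]


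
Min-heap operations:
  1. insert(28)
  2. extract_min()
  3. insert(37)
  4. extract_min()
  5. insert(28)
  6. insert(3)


insert(28) -> [28]
extract_min()->28, []
insert(37) -> [37]
extract_min()->37, []
insert(28) -> [28]
insert(3) -> [3, 28]

Final heap: [3, 28]


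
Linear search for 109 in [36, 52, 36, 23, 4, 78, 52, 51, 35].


i=0: 36!=109
i=1: 52!=109
i=2: 36!=109
i=3: 23!=109
i=4: 4!=109
i=5: 78!=109
i=6: 52!=109
i=7: 51!=109
i=8: 35!=109

Not found, 9 comps


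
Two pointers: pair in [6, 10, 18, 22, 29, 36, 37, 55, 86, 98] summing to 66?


lo=0(6)+hi=9(98)=104
lo=0(6)+hi=8(86)=92
lo=0(6)+hi=7(55)=61
lo=1(10)+hi=7(55)=65
lo=2(18)+hi=7(55)=73
lo=2(18)+hi=6(37)=55
lo=3(22)+hi=6(37)=59
lo=4(29)+hi=6(37)=66

Yes: 29+37=66


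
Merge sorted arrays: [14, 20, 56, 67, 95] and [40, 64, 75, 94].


Take 14 from A
Take 20 from A
Take 40 from B
Take 56 from A
Take 64 from B
Take 67 from A
Take 75 from B
Take 94 from B

Merged: [14, 20, 40, 56, 64, 67, 75, 94, 95]


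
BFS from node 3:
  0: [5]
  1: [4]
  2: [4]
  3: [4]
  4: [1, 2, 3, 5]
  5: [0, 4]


Visit 3, enqueue [4]
Visit 4, enqueue [1, 2, 5]
Visit 1, enqueue []
Visit 2, enqueue []
Visit 5, enqueue [0]
Visit 0, enqueue []

BFS order: [3, 4, 1, 2, 5, 0]


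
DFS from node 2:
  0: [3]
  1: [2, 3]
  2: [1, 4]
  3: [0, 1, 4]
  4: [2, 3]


Visit 2, push [4, 1]
Visit 1, push [3]
Visit 3, push [4, 0]
Visit 0, push []
Visit 4, push []

DFS order: [2, 1, 3, 0, 4]


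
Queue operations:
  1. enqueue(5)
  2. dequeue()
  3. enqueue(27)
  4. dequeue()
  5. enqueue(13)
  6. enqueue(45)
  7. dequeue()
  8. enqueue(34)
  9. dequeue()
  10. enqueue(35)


enqueue(5) -> [5]
dequeue()->5, []
enqueue(27) -> [27]
dequeue()->27, []
enqueue(13) -> [13]
enqueue(45) -> [13, 45]
dequeue()->13, [45]
enqueue(34) -> [45, 34]
dequeue()->45, [34]
enqueue(35) -> [34, 35]

Final queue: [34, 35]


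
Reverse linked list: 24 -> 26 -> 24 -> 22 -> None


Step 1: curr=24, set curr.next=prev(None) | reversed so far: 24
Step 2: curr=26, set curr.next=prev(24) | reversed so far: 26 -> 24
Step 3: curr=24, set curr.next=prev(26) | reversed so far: 24 -> 26 -> 24
Step 4: curr=22, set curr.next=prev(24) | reversed so far: 22 -> 24 -> 26 -> 24

22 -> 24 -> 26 -> 24 -> None


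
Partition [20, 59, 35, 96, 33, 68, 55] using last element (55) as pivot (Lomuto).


Pivot: 55
  20 <= 55: advance i (no swap)
  35 <= 55: swap -> [20, 35, 59, 96, 33, 68, 55]
  33 <= 55: swap -> [20, 35, 33, 96, 59, 68, 55]
Place pivot at 3: [20, 35, 33, 55, 59, 68, 96]

Partitioned: [20, 35, 33, 55, 59, 68, 96]


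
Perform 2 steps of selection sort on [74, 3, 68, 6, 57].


Initial: [74, 3, 68, 6, 57]
Step 1: min=3 at 1
  Swap: [3, 74, 68, 6, 57]
Step 2: min=6 at 3
  Swap: [3, 6, 68, 74, 57]

After 2 steps: [3, 6, 68, 74, 57]


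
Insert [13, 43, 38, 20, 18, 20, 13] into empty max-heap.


Insert 13: [13]
Insert 43: [43, 13]
Insert 38: [43, 13, 38]
Insert 20: [43, 20, 38, 13]
Insert 18: [43, 20, 38, 13, 18]
Insert 20: [43, 20, 38, 13, 18, 20]
Insert 13: [43, 20, 38, 13, 18, 20, 13]

Final heap: [43, 20, 38, 13, 18, 20, 13]


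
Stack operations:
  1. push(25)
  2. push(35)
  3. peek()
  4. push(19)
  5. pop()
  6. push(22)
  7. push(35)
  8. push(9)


push(25) -> [25]
push(35) -> [25, 35]
peek()->35
push(19) -> [25, 35, 19]
pop()->19, [25, 35]
push(22) -> [25, 35, 22]
push(35) -> [25, 35, 22, 35]
push(9) -> [25, 35, 22, 35, 9]

Final stack: [25, 35, 22, 35, 9]


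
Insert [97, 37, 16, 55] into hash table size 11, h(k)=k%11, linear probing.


Insert 97: h=9 -> slot 9
Insert 37: h=4 -> slot 4
Insert 16: h=5 -> slot 5
Insert 55: h=0 -> slot 0

Table: [55, None, None, None, 37, 16, None, None, None, 97, None]


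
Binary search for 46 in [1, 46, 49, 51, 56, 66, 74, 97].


Step 1: lo=0, hi=7, mid=3, val=51
Step 2: lo=0, hi=2, mid=1, val=46

Found at index 1


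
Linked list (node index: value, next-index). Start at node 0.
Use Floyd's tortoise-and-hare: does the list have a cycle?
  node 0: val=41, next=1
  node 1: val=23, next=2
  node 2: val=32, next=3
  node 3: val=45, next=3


Floyd's tortoise (slow, +1) and hare (fast, +2):
  init: slow=0, fast=0
  step 1: slow=1, fast=2
  step 2: slow=2, fast=3
  step 3: slow=3, fast=3
  slow == fast at node 3: cycle detected

Cycle: yes


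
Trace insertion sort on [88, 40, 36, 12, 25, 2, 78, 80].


Initial: [88, 40, 36, 12, 25, 2, 78, 80]
Insert 40: [40, 88, 36, 12, 25, 2, 78, 80]
Insert 36: [36, 40, 88, 12, 25, 2, 78, 80]
Insert 12: [12, 36, 40, 88, 25, 2, 78, 80]
Insert 25: [12, 25, 36, 40, 88, 2, 78, 80]
Insert 2: [2, 12, 25, 36, 40, 88, 78, 80]
Insert 78: [2, 12, 25, 36, 40, 78, 88, 80]
Insert 80: [2, 12, 25, 36, 40, 78, 80, 88]

Sorted: [2, 12, 25, 36, 40, 78, 80, 88]


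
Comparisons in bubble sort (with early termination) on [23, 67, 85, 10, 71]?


Algorithm: bubble sort (with early termination)
Input: [23, 67, 85, 10, 71]
Sorted: [10, 23, 67, 71, 85]

10


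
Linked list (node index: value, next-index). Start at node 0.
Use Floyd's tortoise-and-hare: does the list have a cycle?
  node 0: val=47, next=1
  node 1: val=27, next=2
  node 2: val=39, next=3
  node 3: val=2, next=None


Floyd's tortoise (slow, +1) and hare (fast, +2):
  init: slow=0, fast=0
  step 1: slow=1, fast=2
  step 2: fast 2->3->None, no cycle

Cycle: no


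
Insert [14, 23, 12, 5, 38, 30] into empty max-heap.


Insert 14: [14]
Insert 23: [23, 14]
Insert 12: [23, 14, 12]
Insert 5: [23, 14, 12, 5]
Insert 38: [38, 23, 12, 5, 14]
Insert 30: [38, 23, 30, 5, 14, 12]

Final heap: [38, 23, 30, 5, 14, 12]


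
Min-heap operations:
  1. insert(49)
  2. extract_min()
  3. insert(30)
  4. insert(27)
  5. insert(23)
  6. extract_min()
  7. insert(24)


insert(49) -> [49]
extract_min()->49, []
insert(30) -> [30]
insert(27) -> [27, 30]
insert(23) -> [23, 30, 27]
extract_min()->23, [27, 30]
insert(24) -> [24, 30, 27]

Final heap: [24, 30, 27]


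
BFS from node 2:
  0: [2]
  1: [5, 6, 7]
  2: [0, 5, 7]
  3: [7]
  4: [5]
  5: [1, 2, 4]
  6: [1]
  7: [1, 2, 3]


Visit 2, enqueue [0, 5, 7]
Visit 0, enqueue []
Visit 5, enqueue [1, 4]
Visit 7, enqueue [3]
Visit 1, enqueue [6]
Visit 4, enqueue []
Visit 3, enqueue []
Visit 6, enqueue []

BFS order: [2, 0, 5, 7, 1, 4, 3, 6]


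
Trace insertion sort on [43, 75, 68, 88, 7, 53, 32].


Initial: [43, 75, 68, 88, 7, 53, 32]
Insert 75: [43, 75, 68, 88, 7, 53, 32]
Insert 68: [43, 68, 75, 88, 7, 53, 32]
Insert 88: [43, 68, 75, 88, 7, 53, 32]
Insert 7: [7, 43, 68, 75, 88, 53, 32]
Insert 53: [7, 43, 53, 68, 75, 88, 32]
Insert 32: [7, 32, 43, 53, 68, 75, 88]

Sorted: [7, 32, 43, 53, 68, 75, 88]


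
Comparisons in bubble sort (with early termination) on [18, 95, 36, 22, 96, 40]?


Algorithm: bubble sort (with early termination)
Input: [18, 95, 36, 22, 96, 40]
Sorted: [18, 22, 36, 40, 95, 96]

12


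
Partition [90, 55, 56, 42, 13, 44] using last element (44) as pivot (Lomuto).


Pivot: 44
  42 <= 44: swap -> [42, 55, 56, 90, 13, 44]
  13 <= 44: swap -> [42, 13, 56, 90, 55, 44]
Place pivot at 2: [42, 13, 44, 90, 55, 56]

Partitioned: [42, 13, 44, 90, 55, 56]


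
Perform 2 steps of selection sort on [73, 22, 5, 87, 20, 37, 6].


Initial: [73, 22, 5, 87, 20, 37, 6]
Step 1: min=5 at 2
  Swap: [5, 22, 73, 87, 20, 37, 6]
Step 2: min=6 at 6
  Swap: [5, 6, 73, 87, 20, 37, 22]

After 2 steps: [5, 6, 73, 87, 20, 37, 22]


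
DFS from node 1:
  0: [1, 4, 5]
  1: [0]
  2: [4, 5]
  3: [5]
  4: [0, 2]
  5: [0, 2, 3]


Visit 1, push [0]
Visit 0, push [5, 4]
Visit 4, push [2]
Visit 2, push [5]
Visit 5, push [3]
Visit 3, push []

DFS order: [1, 0, 4, 2, 5, 3]


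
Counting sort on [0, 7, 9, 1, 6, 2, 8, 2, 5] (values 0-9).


Input: [0, 7, 9, 1, 6, 2, 8, 2, 5]
Counts: [1, 1, 2, 0, 0, 1, 1, 1, 1, 1]

Sorted: [0, 1, 2, 2, 5, 6, 7, 8, 9]


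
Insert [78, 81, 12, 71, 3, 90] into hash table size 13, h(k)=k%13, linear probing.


Insert 78: h=0 -> slot 0
Insert 81: h=3 -> slot 3
Insert 12: h=12 -> slot 12
Insert 71: h=6 -> slot 6
Insert 3: h=3, 1 probes -> slot 4
Insert 90: h=12, 2 probes -> slot 1

Table: [78, 90, None, 81, 3, None, 71, None, None, None, None, None, 12]


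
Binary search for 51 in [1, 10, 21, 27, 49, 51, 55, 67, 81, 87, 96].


Step 1: lo=0, hi=10, mid=5, val=51

Found at index 5


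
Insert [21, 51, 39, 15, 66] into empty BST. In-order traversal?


Insert 21: root
Insert 51: R from 21
Insert 39: R from 21 -> L from 51
Insert 15: L from 21
Insert 66: R from 21 -> R from 51

In-order: [15, 21, 39, 51, 66]


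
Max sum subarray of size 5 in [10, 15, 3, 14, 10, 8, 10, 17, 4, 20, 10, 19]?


[0:5]: 52
[1:6]: 50
[2:7]: 45
[3:8]: 59
[4:9]: 49
[5:10]: 59
[6:11]: 61
[7:12]: 70

Max: 70 at [7:12]


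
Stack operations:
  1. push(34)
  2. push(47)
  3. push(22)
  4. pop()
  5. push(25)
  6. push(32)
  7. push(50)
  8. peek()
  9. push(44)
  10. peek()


push(34) -> [34]
push(47) -> [34, 47]
push(22) -> [34, 47, 22]
pop()->22, [34, 47]
push(25) -> [34, 47, 25]
push(32) -> [34, 47, 25, 32]
push(50) -> [34, 47, 25, 32, 50]
peek()->50
push(44) -> [34, 47, 25, 32, 50, 44]
peek()->44

Final stack: [34, 47, 25, 32, 50, 44]


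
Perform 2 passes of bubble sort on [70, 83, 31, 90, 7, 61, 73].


Initial: [70, 83, 31, 90, 7, 61, 73]
Pass 1: [70, 31, 83, 7, 61, 73, 90] (4 swaps)
Pass 2: [31, 70, 7, 61, 73, 83, 90] (4 swaps)

After 2 passes: [31, 70, 7, 61, 73, 83, 90]
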